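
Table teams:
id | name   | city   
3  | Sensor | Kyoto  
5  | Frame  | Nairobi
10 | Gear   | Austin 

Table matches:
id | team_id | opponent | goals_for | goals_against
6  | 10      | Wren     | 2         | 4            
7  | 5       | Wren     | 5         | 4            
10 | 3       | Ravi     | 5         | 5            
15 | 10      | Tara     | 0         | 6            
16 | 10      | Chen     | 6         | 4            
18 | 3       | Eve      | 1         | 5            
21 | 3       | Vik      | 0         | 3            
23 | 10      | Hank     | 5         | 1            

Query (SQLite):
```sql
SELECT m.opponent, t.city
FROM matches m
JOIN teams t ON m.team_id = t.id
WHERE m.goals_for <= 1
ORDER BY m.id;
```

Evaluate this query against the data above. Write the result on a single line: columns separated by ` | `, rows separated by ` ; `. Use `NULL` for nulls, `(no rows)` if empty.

Each matches row matches the teams row where team_id = teams.id.
Then keep rows with m.goals_for <= 1.

Tara | Austin ; Eve | Kyoto ; Vik | Kyoto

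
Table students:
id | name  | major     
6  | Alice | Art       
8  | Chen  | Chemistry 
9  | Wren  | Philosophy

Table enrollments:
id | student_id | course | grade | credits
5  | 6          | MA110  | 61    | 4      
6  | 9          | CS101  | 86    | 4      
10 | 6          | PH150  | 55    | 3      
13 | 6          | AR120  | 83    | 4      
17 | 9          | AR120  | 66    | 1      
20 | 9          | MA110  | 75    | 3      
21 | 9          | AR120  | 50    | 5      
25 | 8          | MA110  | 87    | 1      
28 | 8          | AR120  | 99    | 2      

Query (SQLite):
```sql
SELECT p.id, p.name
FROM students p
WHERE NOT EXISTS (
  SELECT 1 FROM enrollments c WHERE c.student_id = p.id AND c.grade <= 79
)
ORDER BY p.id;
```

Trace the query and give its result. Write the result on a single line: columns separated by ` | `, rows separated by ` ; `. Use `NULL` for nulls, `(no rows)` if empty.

For each students row, check whether any enrollments with matching student_id has grade <= 79.
Keep rows where that is false.

8 | Chen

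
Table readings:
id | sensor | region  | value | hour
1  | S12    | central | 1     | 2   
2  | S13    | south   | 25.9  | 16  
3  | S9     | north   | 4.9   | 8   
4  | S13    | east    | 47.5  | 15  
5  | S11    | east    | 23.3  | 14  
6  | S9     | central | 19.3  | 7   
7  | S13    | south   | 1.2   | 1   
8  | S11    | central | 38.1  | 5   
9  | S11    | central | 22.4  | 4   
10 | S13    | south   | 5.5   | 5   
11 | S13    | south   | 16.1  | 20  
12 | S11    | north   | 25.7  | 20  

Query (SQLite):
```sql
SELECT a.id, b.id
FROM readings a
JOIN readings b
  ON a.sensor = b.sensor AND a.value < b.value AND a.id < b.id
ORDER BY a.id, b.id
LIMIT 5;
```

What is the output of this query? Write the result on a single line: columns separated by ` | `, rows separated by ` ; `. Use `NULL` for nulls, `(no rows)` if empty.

2 | 4 ; 3 | 6 ; 5 | 8 ; 5 | 12 ; 7 | 10

Pairs (a,b) with same sensor, a.value < b.value, a.id < b.id.
sensor groups: S11:{5,8,9,12} S12:{1} S13:{2,4,7,10,11} S9:{3,6}
Ordered by (a.id, b.id); first 5.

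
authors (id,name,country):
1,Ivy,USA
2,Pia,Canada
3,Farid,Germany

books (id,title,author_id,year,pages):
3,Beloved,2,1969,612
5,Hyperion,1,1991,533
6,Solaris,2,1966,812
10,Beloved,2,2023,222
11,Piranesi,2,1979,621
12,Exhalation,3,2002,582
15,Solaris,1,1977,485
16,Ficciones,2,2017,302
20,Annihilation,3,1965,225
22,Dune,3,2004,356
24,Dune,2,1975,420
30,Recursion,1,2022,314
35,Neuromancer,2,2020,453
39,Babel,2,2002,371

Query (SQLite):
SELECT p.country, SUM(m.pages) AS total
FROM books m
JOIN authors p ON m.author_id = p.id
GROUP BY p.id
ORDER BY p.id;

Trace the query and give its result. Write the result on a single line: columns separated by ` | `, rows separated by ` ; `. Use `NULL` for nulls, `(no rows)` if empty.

USA | 1332 ; Canada | 3813 ; Germany | 1163

Join each books row to its authors via author_id.
Group joined rows by authors.id; compute SUM(m.pages) per group.
  1: ids {5, 15, 30} → SUM(m.pages)=1332
  2: ids {3, 6, 10, 11, 16, 24, 35, 39} → SUM(m.pages)=3813
  3: ids {12, 20, 22} → SUM(m.pages)=1163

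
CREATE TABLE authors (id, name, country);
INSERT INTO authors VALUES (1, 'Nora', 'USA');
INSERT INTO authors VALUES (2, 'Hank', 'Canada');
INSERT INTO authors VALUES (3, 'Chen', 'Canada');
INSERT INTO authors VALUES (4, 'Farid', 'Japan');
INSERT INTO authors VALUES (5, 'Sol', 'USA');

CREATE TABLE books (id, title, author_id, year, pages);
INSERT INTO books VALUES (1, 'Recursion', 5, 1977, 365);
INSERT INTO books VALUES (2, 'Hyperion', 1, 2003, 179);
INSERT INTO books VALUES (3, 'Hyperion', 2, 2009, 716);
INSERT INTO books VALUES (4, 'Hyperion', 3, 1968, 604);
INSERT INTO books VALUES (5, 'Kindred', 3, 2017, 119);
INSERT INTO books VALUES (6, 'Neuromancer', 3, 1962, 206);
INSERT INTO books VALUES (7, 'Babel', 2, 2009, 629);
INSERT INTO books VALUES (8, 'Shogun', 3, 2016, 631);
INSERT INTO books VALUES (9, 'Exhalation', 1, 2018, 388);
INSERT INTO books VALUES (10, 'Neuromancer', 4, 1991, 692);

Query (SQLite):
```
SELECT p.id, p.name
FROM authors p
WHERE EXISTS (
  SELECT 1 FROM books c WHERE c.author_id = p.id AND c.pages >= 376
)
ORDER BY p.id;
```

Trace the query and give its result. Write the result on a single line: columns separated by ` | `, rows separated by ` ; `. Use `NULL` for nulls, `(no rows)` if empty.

1 | Nora ; 2 | Hank ; 3 | Chen ; 4 | Farid

For each authors row, check whether any books with matching author_id has pages >= 376.
Keep rows where that is true.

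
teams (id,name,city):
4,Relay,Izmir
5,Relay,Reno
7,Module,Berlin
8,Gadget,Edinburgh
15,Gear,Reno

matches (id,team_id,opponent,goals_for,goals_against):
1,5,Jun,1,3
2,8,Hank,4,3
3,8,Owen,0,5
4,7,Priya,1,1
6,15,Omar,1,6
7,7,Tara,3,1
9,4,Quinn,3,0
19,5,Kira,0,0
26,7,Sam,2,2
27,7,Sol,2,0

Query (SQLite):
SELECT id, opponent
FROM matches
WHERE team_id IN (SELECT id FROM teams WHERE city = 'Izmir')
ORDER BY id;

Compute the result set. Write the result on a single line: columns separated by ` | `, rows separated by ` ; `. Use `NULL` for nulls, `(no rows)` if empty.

Inner query: teams.id where city = 'Izmir'.
Outer: keep matches rows whose team_id is in that set.
Inner query → {4}

9 | Quinn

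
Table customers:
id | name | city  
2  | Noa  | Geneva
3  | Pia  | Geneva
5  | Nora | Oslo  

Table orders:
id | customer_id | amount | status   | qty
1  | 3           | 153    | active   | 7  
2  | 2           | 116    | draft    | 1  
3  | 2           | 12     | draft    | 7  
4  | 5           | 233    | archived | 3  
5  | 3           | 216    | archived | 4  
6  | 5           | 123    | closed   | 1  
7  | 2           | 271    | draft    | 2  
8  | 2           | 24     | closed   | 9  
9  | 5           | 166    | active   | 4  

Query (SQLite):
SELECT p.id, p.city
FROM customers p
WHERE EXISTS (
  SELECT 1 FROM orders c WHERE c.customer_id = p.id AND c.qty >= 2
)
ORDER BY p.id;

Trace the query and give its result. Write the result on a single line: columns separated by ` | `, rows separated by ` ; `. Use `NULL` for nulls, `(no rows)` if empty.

2 | Geneva ; 3 | Geneva ; 5 | Oslo

For each customers row, check whether any orders with matching customer_id has qty >= 2.
Keep rows where that is true.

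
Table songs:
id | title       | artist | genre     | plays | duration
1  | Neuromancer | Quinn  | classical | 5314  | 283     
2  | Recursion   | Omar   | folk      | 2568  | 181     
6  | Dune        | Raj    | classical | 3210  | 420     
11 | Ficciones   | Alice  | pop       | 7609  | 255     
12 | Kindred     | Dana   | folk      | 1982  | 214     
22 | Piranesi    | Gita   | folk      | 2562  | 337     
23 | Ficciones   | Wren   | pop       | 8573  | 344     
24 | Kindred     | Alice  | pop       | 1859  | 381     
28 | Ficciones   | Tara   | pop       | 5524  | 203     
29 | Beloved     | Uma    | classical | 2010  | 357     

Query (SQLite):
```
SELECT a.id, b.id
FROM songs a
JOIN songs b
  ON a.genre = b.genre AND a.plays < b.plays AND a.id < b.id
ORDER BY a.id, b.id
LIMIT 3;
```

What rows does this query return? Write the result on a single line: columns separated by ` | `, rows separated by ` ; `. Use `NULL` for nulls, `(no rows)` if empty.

11 | 23 ; 12 | 22 ; 24 | 28

Pairs (a,b) with same genre, a.plays < b.plays, a.id < b.id.
genre groups: classical:{1,6,29} folk:{2,12,22} pop:{11,23,24,28}
Ordered by (a.id, b.id); first 3.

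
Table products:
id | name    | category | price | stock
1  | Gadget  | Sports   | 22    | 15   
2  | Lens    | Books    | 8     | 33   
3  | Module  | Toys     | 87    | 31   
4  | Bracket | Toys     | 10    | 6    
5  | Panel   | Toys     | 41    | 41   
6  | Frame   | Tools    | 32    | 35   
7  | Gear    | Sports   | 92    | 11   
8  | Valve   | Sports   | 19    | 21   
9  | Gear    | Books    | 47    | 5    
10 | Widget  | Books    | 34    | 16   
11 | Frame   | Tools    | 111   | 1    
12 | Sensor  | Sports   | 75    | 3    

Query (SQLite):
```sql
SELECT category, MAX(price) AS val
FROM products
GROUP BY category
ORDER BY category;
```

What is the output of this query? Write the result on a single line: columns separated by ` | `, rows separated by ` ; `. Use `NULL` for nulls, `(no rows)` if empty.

Books | 47 ; Sports | 92 ; Tools | 111 ; Toys | 87

Partition products by category; compute MAX(price) within each group.
  Books: ids {2, 9, 10} → MAX(price)=47
  Sports: ids {1, 7, 8, 12} → MAX(price)=92
  Tools: ids {6, 11} → MAX(price)=111
  Toys: ids {3, 4, 5} → MAX(price)=87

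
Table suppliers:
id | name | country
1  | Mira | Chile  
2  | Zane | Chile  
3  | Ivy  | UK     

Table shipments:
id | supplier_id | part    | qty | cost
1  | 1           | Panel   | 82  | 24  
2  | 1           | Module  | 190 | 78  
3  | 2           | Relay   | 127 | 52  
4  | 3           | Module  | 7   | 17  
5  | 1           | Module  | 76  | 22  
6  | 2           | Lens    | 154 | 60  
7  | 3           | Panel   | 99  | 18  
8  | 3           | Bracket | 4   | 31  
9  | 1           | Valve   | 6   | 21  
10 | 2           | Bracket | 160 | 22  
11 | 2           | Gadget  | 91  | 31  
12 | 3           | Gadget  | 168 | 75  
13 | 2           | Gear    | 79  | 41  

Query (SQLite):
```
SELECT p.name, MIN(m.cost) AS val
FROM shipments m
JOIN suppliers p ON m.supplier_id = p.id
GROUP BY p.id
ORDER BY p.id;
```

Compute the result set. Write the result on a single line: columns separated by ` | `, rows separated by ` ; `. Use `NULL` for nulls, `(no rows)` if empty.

Join each shipments row to its suppliers via supplier_id.
Group joined rows by suppliers.id; compute MIN(m.cost) per group.
  1: ids {1, 2, 5, 9} → MIN(m.cost)=21
  2: ids {3, 6, 10, 11, 13} → MIN(m.cost)=22
  3: ids {4, 7, 8, 12} → MIN(m.cost)=17

Mira | 21 ; Zane | 22 ; Ivy | 17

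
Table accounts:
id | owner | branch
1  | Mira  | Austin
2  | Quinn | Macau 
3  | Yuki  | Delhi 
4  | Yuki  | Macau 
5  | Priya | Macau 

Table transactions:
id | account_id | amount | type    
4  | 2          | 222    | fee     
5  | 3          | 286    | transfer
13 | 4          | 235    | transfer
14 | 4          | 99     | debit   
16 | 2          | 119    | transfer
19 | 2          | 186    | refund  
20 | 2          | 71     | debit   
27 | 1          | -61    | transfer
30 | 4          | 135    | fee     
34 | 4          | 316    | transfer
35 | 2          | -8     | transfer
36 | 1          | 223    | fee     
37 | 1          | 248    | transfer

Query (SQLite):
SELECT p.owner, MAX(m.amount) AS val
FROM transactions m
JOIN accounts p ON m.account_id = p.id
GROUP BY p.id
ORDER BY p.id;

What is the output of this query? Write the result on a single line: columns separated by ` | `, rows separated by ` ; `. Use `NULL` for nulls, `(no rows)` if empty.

Mira | 248 ; Quinn | 222 ; Yuki | 286 ; Yuki | 316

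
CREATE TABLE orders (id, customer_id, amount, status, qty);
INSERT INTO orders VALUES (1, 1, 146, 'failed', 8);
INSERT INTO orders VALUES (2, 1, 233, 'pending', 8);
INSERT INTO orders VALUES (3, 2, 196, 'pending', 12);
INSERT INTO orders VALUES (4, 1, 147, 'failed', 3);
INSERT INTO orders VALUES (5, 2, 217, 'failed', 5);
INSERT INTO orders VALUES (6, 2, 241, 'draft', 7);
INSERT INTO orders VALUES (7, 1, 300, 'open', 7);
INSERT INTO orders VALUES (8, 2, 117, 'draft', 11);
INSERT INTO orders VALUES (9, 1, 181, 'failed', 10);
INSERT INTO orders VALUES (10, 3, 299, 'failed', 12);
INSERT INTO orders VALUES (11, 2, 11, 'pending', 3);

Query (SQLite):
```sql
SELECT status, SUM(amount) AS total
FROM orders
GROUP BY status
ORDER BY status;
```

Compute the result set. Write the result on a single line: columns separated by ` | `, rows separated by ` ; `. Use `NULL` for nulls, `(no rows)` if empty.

draft | 358 ; failed | 990 ; open | 300 ; pending | 440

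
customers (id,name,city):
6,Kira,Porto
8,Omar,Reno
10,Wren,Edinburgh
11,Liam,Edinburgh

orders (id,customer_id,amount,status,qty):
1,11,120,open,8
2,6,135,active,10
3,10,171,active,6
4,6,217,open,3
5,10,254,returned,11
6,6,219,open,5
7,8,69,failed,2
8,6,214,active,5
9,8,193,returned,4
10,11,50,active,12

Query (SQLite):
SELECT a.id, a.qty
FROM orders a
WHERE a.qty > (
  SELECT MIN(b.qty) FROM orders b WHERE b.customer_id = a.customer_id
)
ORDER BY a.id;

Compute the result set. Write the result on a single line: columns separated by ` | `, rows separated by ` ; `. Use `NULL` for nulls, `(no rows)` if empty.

For each orders row a, compute MIN(qty) over rows sharing a.customer_id.
Keep row a if a.qty > that per-group MIN.
  customer_id=6: MIN(qty) = 3
  customer_id=8: MIN(qty) = 2
  customer_id=10: MIN(qty) = 6
  customer_id=11: MIN(qty) = 8

2 | 10 ; 5 | 11 ; 6 | 5 ; 8 | 5 ; 9 | 4 ; 10 | 12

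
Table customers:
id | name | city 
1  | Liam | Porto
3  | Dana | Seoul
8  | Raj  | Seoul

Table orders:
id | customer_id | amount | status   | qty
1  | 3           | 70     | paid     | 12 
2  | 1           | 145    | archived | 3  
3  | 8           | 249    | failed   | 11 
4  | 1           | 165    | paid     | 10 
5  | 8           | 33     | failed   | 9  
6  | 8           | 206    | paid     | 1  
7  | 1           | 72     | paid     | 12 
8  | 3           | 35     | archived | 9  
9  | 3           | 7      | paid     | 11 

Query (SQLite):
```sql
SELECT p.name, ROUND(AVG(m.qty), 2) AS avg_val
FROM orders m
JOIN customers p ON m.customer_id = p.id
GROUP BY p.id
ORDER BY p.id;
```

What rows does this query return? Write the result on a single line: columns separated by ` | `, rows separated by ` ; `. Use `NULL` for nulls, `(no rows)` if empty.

Liam | 8.33 ; Dana | 10.67 ; Raj | 7

Join each orders row to its customers via customer_id.
Group joined rows by customers.id; compute ROUND(AVG(m.qty), 2) per group.
  1: ids {2, 4, 7} → ROUND(AVG(m.qty), 2)=8.33
  3: ids {1, 8, 9} → ROUND(AVG(m.qty), 2)=10.67
  8: ids {3, 5, 6} → ROUND(AVG(m.qty), 2)=7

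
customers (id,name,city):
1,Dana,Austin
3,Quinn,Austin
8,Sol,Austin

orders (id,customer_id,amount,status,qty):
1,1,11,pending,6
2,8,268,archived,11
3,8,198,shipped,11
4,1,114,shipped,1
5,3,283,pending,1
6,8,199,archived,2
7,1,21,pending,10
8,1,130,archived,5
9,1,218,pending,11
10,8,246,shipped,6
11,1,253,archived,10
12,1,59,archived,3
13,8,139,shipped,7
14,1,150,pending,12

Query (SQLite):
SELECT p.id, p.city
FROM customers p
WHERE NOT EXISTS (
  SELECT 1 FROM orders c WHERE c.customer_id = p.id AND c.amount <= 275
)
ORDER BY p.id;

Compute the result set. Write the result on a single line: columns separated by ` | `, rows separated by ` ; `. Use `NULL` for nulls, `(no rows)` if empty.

3 | Austin

For each customers row, check whether any orders with matching customer_id has amount <= 275.
Keep rows where that is false.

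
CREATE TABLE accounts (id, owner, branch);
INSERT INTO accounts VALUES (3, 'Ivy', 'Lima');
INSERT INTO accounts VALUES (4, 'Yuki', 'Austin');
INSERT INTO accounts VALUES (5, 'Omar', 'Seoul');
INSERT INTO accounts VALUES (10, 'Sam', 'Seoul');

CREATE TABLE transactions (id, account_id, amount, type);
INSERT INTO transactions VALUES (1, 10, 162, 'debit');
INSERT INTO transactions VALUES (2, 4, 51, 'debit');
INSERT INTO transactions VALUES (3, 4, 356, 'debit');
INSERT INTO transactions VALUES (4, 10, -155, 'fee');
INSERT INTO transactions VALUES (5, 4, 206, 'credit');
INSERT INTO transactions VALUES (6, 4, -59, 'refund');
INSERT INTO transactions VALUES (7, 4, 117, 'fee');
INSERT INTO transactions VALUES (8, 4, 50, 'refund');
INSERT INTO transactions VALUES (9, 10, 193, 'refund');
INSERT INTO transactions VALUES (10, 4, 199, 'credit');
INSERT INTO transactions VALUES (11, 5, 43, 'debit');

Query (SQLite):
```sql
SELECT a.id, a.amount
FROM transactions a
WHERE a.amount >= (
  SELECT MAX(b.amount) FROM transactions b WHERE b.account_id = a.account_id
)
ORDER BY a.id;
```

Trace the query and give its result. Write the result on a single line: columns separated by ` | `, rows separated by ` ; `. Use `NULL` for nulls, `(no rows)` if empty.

For each transactions row a, compute MAX(amount) over rows sharing a.account_id.
Keep row a if a.amount >= that per-group MAX.
  account_id=4: MAX(amount) = 356
  account_id=5: MAX(amount) = 43
  account_id=10: MAX(amount) = 193

3 | 356 ; 9 | 193 ; 11 | 43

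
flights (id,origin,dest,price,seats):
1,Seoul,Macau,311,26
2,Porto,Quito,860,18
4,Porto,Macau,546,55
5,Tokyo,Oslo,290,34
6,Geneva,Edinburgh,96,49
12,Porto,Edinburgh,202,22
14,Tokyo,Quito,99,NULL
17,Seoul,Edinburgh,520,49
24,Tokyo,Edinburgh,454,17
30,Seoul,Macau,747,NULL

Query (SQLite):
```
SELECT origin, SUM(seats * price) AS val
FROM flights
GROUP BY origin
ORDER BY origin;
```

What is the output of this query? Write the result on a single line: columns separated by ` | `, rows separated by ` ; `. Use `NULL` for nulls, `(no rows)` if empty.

For each row compute seats * price.
Group by origin; take SUM of the expression per group.
  Geneva: ids {6} → SUM(seats * price)=4704
  Porto: ids {2, 4, 12} → SUM(seats * price)=49954
  Seoul: ids {1, 17, 30} → SUM(seats * price)=33566
  Tokyo: ids {5, 14, 24} → SUM(seats * price)=17578

Geneva | 4704 ; Porto | 49954 ; Seoul | 33566 ; Tokyo | 17578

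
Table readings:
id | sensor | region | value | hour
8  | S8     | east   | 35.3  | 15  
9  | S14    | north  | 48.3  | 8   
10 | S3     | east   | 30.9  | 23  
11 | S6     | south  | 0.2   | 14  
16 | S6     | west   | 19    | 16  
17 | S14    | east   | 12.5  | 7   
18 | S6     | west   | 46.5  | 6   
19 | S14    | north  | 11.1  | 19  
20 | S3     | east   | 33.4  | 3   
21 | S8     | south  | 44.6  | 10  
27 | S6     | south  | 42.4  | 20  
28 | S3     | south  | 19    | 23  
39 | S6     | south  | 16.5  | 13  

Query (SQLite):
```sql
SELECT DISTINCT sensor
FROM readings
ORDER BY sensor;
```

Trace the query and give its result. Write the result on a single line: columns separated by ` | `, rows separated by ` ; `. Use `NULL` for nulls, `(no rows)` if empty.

Collect distinct sensor values from readings.

S14 ; S3 ; S6 ; S8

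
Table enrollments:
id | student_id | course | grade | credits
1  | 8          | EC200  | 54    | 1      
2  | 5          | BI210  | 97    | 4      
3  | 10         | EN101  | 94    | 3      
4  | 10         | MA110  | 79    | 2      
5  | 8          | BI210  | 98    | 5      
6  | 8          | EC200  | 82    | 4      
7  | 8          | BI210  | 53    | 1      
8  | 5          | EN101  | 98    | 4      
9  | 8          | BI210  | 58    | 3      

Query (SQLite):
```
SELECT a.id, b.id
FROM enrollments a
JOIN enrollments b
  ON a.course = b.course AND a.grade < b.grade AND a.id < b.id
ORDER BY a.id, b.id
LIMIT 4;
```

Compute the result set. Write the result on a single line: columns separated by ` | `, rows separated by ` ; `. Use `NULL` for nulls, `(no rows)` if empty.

1 | 6 ; 2 | 5 ; 3 | 8 ; 7 | 9

Pairs (a,b) with same course, a.grade < b.grade, a.id < b.id.
course groups: BI210:{2,5,7,9} EC200:{1,6} EN101:{3,8} MA110:{4}
Ordered by (a.id, b.id); first 4.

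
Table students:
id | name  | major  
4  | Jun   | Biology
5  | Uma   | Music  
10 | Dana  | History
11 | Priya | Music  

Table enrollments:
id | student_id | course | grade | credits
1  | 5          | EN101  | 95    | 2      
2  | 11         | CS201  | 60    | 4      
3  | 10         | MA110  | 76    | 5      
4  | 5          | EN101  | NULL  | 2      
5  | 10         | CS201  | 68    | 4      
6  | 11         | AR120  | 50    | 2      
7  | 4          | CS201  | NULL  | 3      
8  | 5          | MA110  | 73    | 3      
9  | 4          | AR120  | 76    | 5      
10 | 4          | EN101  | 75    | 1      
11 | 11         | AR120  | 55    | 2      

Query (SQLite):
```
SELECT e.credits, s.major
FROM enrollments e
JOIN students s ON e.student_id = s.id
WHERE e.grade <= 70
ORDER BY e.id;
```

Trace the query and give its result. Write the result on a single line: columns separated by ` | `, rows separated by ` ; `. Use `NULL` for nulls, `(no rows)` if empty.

4 | Music ; 4 | History ; 2 | Music ; 2 | Music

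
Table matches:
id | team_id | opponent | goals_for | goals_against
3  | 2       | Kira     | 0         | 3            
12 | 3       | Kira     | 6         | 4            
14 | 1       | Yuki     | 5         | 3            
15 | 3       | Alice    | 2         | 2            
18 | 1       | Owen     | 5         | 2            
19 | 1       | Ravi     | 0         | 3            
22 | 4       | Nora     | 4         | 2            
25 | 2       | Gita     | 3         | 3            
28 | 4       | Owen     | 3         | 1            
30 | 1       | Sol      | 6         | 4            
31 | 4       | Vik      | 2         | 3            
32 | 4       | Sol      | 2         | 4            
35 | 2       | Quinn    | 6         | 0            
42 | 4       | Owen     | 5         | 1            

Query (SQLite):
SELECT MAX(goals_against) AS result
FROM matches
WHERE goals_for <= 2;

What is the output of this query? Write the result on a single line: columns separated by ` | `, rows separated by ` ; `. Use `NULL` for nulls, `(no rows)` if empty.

Rows where goals_for <= 2 → goals_against values: [3, 2, 3, 3, 4].
MAX of non-NULL values = 4.

4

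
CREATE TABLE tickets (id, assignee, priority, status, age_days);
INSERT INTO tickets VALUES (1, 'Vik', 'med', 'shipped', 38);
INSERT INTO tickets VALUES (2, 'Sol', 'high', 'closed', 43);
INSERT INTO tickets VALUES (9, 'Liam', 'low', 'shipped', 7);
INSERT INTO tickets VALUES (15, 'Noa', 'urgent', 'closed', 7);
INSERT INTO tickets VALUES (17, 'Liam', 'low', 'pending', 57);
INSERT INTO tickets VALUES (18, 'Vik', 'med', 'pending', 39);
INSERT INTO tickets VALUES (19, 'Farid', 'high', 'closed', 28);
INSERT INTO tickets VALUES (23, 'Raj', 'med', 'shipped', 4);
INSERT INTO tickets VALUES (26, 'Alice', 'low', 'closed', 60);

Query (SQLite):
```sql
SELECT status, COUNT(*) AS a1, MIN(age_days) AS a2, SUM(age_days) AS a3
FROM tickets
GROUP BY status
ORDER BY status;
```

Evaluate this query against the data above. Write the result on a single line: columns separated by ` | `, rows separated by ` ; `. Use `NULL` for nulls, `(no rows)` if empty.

closed | 4 | 7 | 138 ; pending | 2 | 39 | 96 ; shipped | 3 | 4 | 49

Group tickets by status.
Per group compute: COUNT(*), MIN(age_days), SUM(age_days).
  closed: ids {2, 15, 19, 26} → COUNT(*)=4, MIN(age_days)=7, SUM(age_days)=138
  pending: ids {17, 18} → COUNT(*)=2, MIN(age_days)=39, SUM(age_days)=96
  shipped: ids {1, 9, 23} → COUNT(*)=3, MIN(age_days)=4, SUM(age_days)=49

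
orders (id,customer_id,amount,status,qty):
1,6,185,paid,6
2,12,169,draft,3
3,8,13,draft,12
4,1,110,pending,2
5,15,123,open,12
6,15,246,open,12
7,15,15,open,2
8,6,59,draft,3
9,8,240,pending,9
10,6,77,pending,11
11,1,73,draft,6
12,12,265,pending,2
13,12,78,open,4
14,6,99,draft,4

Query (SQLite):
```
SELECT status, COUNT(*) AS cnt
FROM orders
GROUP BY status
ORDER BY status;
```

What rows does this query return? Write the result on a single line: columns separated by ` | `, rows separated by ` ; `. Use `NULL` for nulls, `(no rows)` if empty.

Partition orders by status; compute COUNT(*) within each group.
  draft: ids {2, 3, 8, 11, 14} → COUNT(*)=5
  open: ids {5, 6, 7, 13} → COUNT(*)=4
  paid: ids {1} → COUNT(*)=1
  pending: ids {4, 9, 10, 12} → COUNT(*)=4

draft | 5 ; open | 4 ; paid | 1 ; pending | 4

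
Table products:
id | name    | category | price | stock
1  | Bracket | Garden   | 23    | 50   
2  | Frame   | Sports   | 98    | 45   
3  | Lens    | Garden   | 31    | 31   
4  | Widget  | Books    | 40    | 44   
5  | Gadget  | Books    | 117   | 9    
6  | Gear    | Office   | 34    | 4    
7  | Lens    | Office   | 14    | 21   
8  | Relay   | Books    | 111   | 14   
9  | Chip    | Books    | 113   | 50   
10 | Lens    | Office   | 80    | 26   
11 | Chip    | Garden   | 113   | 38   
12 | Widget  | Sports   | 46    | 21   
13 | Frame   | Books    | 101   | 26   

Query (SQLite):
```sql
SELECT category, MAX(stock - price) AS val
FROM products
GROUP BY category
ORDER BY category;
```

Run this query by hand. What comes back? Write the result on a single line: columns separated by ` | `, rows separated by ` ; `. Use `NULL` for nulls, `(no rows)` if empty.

Books | 4 ; Garden | 27 ; Office | 7 ; Sports | -25

For each row compute stock - price.
Group by category; take MAX of the expression per group.
  Books: ids {4, 5, 8, 9, 13} → MAX(stock - price)=4
  Garden: ids {1, 3, 11} → MAX(stock - price)=27
  Office: ids {6, 7, 10} → MAX(stock - price)=7
  Sports: ids {2, 12} → MAX(stock - price)=-25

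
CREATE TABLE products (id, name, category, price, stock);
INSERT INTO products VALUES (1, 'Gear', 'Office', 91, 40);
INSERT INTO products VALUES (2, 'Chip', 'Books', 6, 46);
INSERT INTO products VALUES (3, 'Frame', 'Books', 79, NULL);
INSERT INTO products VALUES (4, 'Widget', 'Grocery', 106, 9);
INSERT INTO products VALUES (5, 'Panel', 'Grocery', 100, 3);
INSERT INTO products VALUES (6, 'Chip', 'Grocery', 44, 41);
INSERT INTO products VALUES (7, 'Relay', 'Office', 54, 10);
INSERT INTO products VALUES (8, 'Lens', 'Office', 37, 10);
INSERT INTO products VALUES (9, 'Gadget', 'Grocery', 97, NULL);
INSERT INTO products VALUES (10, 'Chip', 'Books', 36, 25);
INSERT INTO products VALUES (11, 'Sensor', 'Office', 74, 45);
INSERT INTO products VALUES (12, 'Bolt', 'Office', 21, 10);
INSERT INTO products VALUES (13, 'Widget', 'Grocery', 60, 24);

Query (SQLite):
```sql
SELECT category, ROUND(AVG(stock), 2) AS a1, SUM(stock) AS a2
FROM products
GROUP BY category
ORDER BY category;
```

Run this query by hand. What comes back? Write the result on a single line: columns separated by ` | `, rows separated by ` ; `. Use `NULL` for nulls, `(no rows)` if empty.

Group products by category.
Per group compute: ROUND(AVG(stock), 2), SUM(stock).
  Books: ids {2, 3, 10} → ROUND(AVG(stock), 2)=35.5, SUM(stock)=71
  Grocery: ids {4, 5, 6, 9, 13} → ROUND(AVG(stock), 2)=19.25, SUM(stock)=77
  Office: ids {1, 7, 8, 11, 12} → ROUND(AVG(stock), 2)=23, SUM(stock)=115

Books | 35.5 | 71 ; Grocery | 19.25 | 77 ; Office | 23 | 115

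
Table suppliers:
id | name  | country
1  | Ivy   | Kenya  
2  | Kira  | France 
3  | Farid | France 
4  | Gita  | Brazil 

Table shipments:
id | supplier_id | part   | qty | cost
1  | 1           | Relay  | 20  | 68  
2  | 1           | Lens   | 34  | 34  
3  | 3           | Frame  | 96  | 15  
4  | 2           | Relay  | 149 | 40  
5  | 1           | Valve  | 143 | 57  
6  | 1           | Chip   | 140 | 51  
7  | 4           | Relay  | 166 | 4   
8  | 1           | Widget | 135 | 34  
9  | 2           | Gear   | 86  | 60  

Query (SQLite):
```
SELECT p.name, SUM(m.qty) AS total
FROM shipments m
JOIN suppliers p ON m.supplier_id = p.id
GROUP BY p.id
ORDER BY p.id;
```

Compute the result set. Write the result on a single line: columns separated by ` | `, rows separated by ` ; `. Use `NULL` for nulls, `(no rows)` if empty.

Ivy | 472 ; Kira | 235 ; Farid | 96 ; Gita | 166

Join each shipments row to its suppliers via supplier_id.
Group joined rows by suppliers.id; compute SUM(m.qty) per group.
  1: ids {1, 2, 5, 6, 8} → SUM(m.qty)=472
  2: ids {4, 9} → SUM(m.qty)=235
  3: ids {3} → SUM(m.qty)=96
  4: ids {7} → SUM(m.qty)=166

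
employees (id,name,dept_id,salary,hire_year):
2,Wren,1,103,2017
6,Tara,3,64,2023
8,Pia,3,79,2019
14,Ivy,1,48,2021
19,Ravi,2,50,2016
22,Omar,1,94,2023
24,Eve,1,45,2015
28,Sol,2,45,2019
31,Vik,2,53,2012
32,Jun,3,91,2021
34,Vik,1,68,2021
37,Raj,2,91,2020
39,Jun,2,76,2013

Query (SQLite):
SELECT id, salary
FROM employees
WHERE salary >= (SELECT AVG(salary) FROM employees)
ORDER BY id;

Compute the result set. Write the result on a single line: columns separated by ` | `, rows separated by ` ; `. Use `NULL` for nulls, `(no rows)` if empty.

Scalar subquery: AVG(salary) over all employees rows = 69.769231 (≈; comparison uses full precision).
Keep rows where salary >= that value.

2 | 103 ; 8 | 79 ; 22 | 94 ; 32 | 91 ; 37 | 91 ; 39 | 76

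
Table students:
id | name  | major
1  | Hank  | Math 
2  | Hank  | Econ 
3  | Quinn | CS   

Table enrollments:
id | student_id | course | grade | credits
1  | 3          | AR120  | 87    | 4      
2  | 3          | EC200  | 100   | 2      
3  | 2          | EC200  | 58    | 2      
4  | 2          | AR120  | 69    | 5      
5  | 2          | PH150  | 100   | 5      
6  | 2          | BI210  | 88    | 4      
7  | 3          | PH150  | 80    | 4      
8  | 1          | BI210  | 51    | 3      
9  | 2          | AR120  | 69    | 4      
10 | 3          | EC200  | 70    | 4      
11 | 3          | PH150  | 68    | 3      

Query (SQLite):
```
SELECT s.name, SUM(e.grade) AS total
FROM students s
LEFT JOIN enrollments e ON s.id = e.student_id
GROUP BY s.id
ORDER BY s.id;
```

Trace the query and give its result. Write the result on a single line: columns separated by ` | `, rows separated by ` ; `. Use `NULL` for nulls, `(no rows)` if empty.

Hank | 51 ; Hank | 384 ; Quinn | 405

LEFT JOIN keeps every students row; unmatched ones get NULL for enrollments columns.
Group by students.id and compute SUM(e.grade). SUM over an all-NULL group is NULL.
  1: ids {8} → SUM(e.grade)=51
  2: ids {3, 4, 5, 6, 9} → SUM(e.grade)=384
  3: ids {1, 2, 7, 10, 11} → SUM(e.grade)=405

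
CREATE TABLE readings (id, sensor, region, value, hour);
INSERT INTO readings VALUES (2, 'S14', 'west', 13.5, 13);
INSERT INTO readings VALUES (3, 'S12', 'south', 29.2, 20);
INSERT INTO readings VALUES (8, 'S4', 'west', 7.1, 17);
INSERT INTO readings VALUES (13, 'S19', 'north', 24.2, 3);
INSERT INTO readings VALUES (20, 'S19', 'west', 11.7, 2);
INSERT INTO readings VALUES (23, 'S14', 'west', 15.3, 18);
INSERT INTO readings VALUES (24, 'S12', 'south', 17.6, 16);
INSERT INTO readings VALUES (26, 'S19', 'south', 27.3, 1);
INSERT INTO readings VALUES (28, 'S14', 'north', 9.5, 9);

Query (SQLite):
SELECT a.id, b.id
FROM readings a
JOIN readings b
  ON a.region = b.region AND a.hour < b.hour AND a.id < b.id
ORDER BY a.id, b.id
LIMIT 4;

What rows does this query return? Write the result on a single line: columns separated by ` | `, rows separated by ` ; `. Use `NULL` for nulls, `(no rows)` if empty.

2 | 8 ; 2 | 23 ; 8 | 23 ; 13 | 28

Pairs (a,b) with same region, a.hour < b.hour, a.id < b.id.
region groups: north:{13,28} south:{3,24,26} west:{2,8,20,23}
Ordered by (a.id, b.id); first 4.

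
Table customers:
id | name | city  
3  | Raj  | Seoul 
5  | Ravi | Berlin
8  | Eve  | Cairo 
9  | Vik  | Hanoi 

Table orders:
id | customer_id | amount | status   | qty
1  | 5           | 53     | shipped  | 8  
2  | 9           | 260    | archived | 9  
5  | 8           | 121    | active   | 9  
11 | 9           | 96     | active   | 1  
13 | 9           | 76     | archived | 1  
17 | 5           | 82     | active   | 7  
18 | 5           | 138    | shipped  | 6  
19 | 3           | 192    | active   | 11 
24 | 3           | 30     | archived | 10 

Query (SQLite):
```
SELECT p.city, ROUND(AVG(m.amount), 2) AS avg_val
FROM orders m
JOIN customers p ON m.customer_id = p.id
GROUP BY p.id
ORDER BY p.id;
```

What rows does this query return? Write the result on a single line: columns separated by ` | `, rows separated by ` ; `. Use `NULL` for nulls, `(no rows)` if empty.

Join each orders row to its customers via customer_id.
Group joined rows by customers.id; compute ROUND(AVG(m.amount), 2) per group.
  3: ids {19, 24} → ROUND(AVG(m.amount), 2)=111
  5: ids {1, 17, 18} → ROUND(AVG(m.amount), 2)=91
  8: ids {5} → ROUND(AVG(m.amount), 2)=121
  9: ids {2, 11, 13} → ROUND(AVG(m.amount), 2)=144

Seoul | 111 ; Berlin | 91 ; Cairo | 121 ; Hanoi | 144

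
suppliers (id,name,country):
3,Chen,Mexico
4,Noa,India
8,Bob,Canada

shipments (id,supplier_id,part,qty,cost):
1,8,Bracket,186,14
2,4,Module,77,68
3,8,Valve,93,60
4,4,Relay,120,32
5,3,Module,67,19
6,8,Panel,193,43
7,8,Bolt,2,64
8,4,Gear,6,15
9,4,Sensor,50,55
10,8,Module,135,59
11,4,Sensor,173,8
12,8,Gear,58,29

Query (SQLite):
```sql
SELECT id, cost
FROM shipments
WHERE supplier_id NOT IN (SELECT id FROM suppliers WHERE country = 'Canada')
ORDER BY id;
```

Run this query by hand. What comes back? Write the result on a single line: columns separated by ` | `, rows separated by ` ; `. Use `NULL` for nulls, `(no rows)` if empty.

2 | 68 ; 4 | 32 ; 5 | 19 ; 8 | 15 ; 9 | 55 ; 11 | 8

Inner query: suppliers.id where country = 'Canada'.
Outer: keep shipments rows whose supplier_id is not in that set.
Inner query → {8}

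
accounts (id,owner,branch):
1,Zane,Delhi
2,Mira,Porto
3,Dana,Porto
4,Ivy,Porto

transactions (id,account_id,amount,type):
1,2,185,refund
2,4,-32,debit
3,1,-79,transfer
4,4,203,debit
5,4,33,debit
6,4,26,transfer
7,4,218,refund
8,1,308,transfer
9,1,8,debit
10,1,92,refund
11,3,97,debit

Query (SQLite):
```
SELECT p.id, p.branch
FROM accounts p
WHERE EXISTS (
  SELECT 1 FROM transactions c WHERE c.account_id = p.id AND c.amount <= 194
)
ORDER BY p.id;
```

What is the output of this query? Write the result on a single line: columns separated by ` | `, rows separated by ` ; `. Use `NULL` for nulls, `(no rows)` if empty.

1 | Delhi ; 2 | Porto ; 3 | Porto ; 4 | Porto

For each accounts row, check whether any transactions with matching account_id has amount <= 194.
Keep rows where that is true.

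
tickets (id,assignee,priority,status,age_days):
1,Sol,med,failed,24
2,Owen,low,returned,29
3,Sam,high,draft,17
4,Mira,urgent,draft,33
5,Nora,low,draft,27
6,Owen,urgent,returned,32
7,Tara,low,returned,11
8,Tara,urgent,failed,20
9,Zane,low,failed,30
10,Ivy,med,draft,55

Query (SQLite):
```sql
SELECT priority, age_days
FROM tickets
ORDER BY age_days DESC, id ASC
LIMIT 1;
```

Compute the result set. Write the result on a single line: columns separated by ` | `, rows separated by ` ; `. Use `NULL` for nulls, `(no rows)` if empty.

Sort by age_days desc, tiebreak id asc: (55, id=10), (33, id=4), (32, id=6), (30, id=9) …. Take first 1.

med | 55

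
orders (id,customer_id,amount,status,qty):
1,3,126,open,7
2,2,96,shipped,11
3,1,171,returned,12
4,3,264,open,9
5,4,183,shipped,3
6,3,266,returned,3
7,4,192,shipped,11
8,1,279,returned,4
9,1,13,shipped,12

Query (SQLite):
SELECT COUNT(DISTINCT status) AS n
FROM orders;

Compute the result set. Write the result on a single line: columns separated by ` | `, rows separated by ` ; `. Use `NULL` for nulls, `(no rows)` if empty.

Count distinct non-NULL status values.

3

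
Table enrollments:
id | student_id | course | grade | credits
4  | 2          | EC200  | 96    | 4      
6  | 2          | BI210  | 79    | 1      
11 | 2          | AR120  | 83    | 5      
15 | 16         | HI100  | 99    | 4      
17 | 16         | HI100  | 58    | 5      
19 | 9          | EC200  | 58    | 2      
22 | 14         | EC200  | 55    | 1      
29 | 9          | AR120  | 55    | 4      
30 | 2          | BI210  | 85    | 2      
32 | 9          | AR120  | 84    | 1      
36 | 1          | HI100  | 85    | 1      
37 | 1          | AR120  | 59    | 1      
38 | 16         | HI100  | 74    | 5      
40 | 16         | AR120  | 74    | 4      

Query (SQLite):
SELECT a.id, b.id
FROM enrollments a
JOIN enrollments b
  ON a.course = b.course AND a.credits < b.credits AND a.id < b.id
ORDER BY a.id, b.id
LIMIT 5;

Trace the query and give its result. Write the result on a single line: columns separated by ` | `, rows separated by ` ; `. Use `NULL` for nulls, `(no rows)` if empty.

6 | 30 ; 15 | 17 ; 15 | 38 ; 32 | 40 ; 36 | 38

Pairs (a,b) with same course, a.credits < b.credits, a.id < b.id.
course groups: AR120:{11,29,32,37,40} BI210:{6,30} EC200:{4,19,22} HI100:{15,17,36,38}
Ordered by (a.id, b.id); first 5.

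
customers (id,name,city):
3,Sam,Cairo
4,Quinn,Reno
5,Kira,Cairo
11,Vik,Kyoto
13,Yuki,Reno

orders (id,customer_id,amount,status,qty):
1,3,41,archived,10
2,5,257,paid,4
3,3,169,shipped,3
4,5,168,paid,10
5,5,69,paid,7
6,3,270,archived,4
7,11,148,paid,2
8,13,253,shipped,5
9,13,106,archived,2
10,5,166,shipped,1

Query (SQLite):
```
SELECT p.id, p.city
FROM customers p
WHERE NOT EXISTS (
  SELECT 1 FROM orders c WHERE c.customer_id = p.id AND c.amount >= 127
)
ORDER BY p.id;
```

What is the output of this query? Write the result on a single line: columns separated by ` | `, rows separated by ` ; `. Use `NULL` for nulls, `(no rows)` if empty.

4 | Reno

For each customers row, check whether any orders with matching customer_id has amount >= 127.
Keep rows where that is false.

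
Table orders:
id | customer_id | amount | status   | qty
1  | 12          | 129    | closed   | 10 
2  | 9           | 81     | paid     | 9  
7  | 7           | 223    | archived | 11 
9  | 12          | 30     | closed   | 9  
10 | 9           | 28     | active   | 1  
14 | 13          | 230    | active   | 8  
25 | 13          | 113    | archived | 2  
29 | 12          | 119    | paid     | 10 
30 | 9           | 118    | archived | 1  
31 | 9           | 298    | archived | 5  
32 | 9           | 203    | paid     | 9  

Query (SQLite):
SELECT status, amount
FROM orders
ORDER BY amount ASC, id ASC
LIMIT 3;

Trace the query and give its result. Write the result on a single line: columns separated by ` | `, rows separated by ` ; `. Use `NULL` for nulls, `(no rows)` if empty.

Sort by amount asc, tiebreak id asc: (28, id=10), (30, id=9), (81, id=2), (113, id=25), (118, id=30), (119, id=29) …. Take first 3.

active | 28 ; closed | 30 ; paid | 81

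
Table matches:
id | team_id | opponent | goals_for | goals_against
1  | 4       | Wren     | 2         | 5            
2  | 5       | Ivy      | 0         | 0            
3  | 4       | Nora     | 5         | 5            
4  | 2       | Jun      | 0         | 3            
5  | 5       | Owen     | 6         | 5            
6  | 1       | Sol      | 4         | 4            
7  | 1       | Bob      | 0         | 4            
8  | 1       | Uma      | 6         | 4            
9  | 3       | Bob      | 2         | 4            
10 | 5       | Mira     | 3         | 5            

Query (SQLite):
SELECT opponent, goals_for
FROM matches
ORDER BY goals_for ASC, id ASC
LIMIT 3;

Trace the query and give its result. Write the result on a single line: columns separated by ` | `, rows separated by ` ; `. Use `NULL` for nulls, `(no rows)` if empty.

Sort by goals_for asc, tiebreak id asc: (0, id=2), (0, id=4), (0, id=7), (2, id=1), (2, id=9), (3, id=10) …. Take first 3.

Ivy | 0 ; Jun | 0 ; Bob | 0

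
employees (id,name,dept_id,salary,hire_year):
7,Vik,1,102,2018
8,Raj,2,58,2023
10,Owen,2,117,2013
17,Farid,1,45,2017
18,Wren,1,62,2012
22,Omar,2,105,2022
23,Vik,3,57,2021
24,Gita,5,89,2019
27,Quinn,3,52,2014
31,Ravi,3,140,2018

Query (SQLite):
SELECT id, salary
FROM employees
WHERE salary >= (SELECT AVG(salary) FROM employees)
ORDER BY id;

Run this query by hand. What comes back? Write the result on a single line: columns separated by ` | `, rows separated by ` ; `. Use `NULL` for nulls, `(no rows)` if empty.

7 | 102 ; 10 | 117 ; 22 | 105 ; 24 | 89 ; 31 | 140

Scalar subquery: AVG(salary) over all employees rows = 82.7.
Keep rows where salary >= that value.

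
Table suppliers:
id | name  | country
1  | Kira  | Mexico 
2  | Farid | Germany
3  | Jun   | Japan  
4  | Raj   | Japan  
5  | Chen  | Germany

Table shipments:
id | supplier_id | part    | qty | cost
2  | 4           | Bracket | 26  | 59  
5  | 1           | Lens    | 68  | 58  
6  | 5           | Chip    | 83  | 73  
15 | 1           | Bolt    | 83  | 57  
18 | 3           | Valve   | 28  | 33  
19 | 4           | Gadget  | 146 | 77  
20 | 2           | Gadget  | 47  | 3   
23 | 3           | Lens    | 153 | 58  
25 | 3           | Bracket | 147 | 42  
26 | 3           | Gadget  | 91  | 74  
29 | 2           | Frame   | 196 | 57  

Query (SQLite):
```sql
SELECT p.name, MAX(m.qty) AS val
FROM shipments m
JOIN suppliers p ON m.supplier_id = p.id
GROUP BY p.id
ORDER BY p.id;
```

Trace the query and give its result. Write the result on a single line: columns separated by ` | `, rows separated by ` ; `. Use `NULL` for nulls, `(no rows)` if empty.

Kira | 83 ; Farid | 196 ; Jun | 153 ; Raj | 146 ; Chen | 83

Join each shipments row to its suppliers via supplier_id.
Group joined rows by suppliers.id; compute MAX(m.qty) per group.
  1: ids {5, 15} → MAX(m.qty)=83
  2: ids {20, 29} → MAX(m.qty)=196
  3: ids {18, 23, 25, 26} → MAX(m.qty)=153
  4: ids {2, 19} → MAX(m.qty)=146
  5: ids {6} → MAX(m.qty)=83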